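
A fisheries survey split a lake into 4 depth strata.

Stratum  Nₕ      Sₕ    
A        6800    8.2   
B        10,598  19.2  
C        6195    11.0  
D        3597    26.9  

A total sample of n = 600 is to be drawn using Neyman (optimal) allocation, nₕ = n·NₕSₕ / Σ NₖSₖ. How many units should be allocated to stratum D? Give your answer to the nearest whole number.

137

Σ NₕSₕ = 6800·8.2 + 10598·19.2 + 6195·11.0 + 3597·26.9 = 424145.9.
Share for D: 96759.3/424145.9 = 0.22813.
n_D = 600 × 0.22813 = 136.876... → 137.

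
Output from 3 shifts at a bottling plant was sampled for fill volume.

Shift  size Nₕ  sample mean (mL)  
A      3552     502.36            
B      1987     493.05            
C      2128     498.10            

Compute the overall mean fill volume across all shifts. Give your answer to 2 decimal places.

x̄_st = (Σ Nₕx̄ₕ) / (Σ Nₕ) = (3552·502.36 + 1987·493.05 + 2128·498.10) / 7667
= 3824029.87 / 7667 = 498.7648... → 498.76.

498.76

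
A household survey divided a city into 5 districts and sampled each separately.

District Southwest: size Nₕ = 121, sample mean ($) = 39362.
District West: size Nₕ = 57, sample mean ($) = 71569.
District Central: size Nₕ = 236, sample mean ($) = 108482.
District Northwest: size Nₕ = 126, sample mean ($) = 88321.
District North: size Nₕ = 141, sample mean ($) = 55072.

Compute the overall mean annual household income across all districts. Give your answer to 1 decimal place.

N = 121 + 57 + 236 + 126 + 141 = 681.
The stratified mean weights each stratum mean by its population share Nₕ/N.
Σ Nₕx̄ₕ = 121·39362 + 57·71569 + 236·108482 + 126·88321 + 141·55072 = 4762802 + 4079433 + 25601752 + 11128446 + 7765152 = 53337585.
Divide by N: 53337585 / 681 = 78322.445... → 78322.4.

78322.4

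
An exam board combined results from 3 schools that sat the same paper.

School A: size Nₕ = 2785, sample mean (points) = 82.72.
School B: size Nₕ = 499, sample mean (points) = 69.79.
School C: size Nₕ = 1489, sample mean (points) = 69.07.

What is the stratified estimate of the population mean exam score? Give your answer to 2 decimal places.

x̄_st = (Σ Nₕx̄ₕ) / (Σ Nₕ) = (2785·82.72 + 499·69.79 + 1489·69.07) / 4773
= 368045.64 / 4773 = 77.1099... → 77.11.

77.11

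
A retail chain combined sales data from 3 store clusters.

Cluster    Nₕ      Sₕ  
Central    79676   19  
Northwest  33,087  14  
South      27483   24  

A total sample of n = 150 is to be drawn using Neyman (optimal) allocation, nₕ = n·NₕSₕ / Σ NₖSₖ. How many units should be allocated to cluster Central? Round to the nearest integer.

Σ NₕSₕ = 79676·19 + 33087·14 + 27483·24 = 2636654.
Share for Central: 1513844/2636654 = 0.57415.
n_Central = 150 × 0.57415 = 86.123... → 86.

86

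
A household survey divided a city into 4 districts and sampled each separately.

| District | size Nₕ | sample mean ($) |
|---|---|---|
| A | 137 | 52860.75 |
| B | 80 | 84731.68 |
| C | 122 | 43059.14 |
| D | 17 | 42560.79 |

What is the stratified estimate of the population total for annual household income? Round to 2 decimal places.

A: 137·52860.75 = 7241922.75
B: 80·84731.68 = 6778534.4
C: 122·43059.14 = 5253215.08
D: 17·42560.79 = 723533.43
τ̂ = Σ Nₕx̄ₕ = 19997205.66.

19997205.66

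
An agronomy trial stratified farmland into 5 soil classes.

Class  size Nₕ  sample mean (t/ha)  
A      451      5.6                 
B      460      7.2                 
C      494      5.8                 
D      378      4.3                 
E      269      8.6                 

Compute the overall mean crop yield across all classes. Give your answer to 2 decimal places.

6.16

N = 451 + 460 + 494 + 378 + 269 = 2052.
Overall mean = Σ (Nₕ/N)·x̄ₕ — weight by population share, not a simple average.
Σ Nₕx̄ₕ = 451·5.6 + 460·7.2 + 494·5.8 + 378·4.3 + 269·8.6 = 2525.6 + 3312 + 2865.2 + 1625.4 + 2313.4 = 12641.6.
Divide by N: 12641.6 / 2052 = 6.1606... → 6.16.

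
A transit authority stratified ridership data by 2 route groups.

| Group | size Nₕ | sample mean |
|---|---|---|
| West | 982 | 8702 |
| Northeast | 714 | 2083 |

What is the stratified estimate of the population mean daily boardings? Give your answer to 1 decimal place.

x̄_st = (Σ Nₕx̄ₕ) / (Σ Nₕ) = (982·8702 + 714·2083) / 1696
= 10032626 / 1696 = 5915.463... → 5915.5.

5915.5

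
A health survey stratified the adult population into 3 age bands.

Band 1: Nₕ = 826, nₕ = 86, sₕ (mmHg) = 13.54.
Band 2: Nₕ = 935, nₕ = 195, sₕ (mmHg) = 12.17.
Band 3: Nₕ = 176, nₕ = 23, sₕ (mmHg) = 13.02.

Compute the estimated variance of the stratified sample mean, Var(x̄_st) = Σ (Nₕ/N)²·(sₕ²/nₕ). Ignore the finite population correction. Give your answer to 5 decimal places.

0.62547

N = 1937. Term for each stratum: Wₕ²sₕ²/nₕ.
Var(x̄_st) = 0.38764995 + 0.17697443 + 0.06084995 = 0.62547433 → 0.62547.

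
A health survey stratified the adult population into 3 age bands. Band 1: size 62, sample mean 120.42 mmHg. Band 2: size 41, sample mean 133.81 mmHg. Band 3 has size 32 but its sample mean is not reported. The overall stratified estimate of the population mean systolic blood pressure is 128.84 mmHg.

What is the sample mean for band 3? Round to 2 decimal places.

Σ Nₕx̄ₕ = N·μ, so 32·x̄_3 = 135·128.84 − (62·120.42 + 41·133.81).
= 17393.4 − 12952.25 = 4441.15.
x̄_3 = 4441.15 / 32 = 138.7859... → 138.79.

138.79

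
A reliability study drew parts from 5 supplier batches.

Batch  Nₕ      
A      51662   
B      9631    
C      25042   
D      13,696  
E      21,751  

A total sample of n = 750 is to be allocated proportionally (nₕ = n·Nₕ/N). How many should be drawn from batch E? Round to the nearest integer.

N = 51662 + 9631 + 25042 + 13696 + 21751 = 121782.
n_E = 750·21751/121782 = 133.955... → 134.

134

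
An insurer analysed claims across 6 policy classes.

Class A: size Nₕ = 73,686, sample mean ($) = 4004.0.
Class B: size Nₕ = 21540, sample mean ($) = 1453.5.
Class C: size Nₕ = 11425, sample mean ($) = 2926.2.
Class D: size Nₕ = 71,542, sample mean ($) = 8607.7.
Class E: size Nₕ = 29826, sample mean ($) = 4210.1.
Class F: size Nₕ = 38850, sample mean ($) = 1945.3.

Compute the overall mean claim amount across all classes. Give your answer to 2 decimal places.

N = 73686 + 21540 + 11425 + 71542 + 29826 + 38850 = 246869.
The stratified mean weights each stratum mean by its population share Nₕ/N.
Σ Nₕx̄ₕ = 73686·4004.0 + 21540·1453.5 + 11425·2926.2 + 71542·8607.7 + 29826·4210.1 + 38850·1945.3 = 295038744 + 31308390 + 33431835 + 615812073.4 + 125570442.6 + 75574905 = 1176736390.
Divide by N: 1176736390 / 246869 = 4766.6430... → 4766.64.

4766.64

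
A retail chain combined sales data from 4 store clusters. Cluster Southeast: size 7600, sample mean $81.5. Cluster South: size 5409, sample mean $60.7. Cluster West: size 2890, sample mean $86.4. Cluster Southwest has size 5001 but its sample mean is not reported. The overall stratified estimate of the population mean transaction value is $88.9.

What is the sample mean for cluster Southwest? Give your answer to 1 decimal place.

N = 7600 + 5409 + 2890 + 5001 = 20900.
Overall total = μ·N = 88.9·20900 = 1858010.
Subtract the known strata: 7600·81.5 + 5409·60.7 + 2890·86.4 = 1197422.3.
Remaining total for cluster Southwest: 1858010 − 1197422.3 = 660587.7.
Divide by its size: 660587.7 / 5001 = 132.091... → 132.1.

132.1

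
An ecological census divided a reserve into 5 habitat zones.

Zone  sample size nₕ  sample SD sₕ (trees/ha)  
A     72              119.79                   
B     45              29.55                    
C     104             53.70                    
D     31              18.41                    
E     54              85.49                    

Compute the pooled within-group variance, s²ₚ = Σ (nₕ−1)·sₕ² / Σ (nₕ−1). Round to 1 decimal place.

Degrees of freedom: 71 + 44 + 103 + 30 + 53 = 301.
Σ(nₕ−1)sₕ² = 71·14349.6441 + 44·873.2025 + 103·2883.69 + 30·338.9281 + 53·7308.5401 = 1751786.1794.
s²ₚ = 1751786.1794 / 301 = 5819.888... → 5819.9.

5819.9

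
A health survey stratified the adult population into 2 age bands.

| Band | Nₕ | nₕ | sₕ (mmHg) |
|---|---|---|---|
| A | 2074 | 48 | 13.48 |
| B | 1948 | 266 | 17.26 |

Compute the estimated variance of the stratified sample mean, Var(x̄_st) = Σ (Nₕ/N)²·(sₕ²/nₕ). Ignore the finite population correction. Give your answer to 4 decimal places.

1.2694

N = 4022. Term for each stratum: Wₕ²sₕ²/nₕ.
Var(x̄_st) = 1.0066348 + 0.2627204 = 1.2693551 → 1.2694.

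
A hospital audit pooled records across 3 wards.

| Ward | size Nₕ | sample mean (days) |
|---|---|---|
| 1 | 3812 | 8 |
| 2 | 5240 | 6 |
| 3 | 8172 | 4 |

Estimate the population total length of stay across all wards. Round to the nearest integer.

Population total = Σ Nₕ·x̄ₕ (each stratum's size times its mean).
3812·8 + 5240·6 + 8172·4 = 30496 + 31440 + 32688 = 94624.

94624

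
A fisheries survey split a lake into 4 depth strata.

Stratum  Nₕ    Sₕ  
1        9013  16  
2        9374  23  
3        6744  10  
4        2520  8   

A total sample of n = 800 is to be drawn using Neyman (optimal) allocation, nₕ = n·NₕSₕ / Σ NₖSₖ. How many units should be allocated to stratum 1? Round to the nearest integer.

258

1: NₕSₕ = 9013·16 = 144208
2: NₕSₕ = 9374·23 = 215602
3: NₕSₕ = 6744·10 = 67440
4: NₕSₕ = 2520·8 = 20160
Σ NₕSₕ = 447410.
n_1 = 800·144208/447410 = 257.854... → 258.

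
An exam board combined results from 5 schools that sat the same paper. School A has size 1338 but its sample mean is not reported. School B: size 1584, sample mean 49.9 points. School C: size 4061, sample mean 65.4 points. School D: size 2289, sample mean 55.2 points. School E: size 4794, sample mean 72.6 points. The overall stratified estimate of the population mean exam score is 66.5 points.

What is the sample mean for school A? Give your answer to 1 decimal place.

87.0

Σ Nₕx̄ₕ = N·μ, so 1338·x̄_A = 14066·66.5 − (1584·49.9 + 4061·65.4 + 2289·55.2 + 4794·72.6).
= 935389 − 819028.2 = 116360.8.
x̄_A = 116360.8 / 1338 = 86.966... → 87.0.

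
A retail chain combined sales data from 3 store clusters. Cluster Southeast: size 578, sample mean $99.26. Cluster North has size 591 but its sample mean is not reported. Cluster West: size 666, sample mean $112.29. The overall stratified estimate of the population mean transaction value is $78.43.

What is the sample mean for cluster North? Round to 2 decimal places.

19.90

Σ Nₕx̄ₕ = N·μ, so 591·x̄_North = 1835·78.43 − (578·99.26 + 666·112.29).
= 143919.05 − 132157.42 = 11761.63.
x̄_North = 11761.63 / 591 = 19.9012... → 19.90.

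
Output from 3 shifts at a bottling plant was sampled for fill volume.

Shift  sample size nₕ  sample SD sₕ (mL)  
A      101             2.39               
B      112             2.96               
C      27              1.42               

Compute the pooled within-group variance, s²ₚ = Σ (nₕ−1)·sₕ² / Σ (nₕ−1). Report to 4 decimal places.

6.7349

A: (101−1)·2.39² = 100·5.7121 = 571.21
B: (112−1)·2.96² = 111·8.7616 = 972.5376
C: (27−1)·1.42² = 26·2.0164 = 52.4264
Numerator = 1596.174; denominator = Σ(nₕ−1) = 237.
s²ₚ = 1596.174/237 = 6.734911... → 6.7349.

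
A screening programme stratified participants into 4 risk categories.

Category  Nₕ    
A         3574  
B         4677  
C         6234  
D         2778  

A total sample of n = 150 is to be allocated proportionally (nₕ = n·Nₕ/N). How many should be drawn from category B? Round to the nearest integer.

Share of category B = 4677/17263 = 0.27093.
Allocate 150 × 0.27093 = 40.639... → 41.

41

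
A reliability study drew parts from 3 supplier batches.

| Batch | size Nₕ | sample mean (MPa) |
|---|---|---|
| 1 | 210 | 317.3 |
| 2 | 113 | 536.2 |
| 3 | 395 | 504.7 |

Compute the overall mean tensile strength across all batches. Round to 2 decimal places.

N = 210 + 113 + 395 = 718.
The stratified mean weights each stratum mean by its population share Nₕ/N.
Σ Nₕx̄ₕ = 210·317.3 + 113·536.2 + 395·504.7 = 66633 + 60590.6 + 199356.5 = 326580.1.
Divide by N: 326580.1 / 718 = 454.8469... → 454.85.

454.85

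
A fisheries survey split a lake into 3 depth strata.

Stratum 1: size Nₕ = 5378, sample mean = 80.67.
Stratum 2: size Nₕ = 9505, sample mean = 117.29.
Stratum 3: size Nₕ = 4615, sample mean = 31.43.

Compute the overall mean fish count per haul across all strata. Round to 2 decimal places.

86.87

N = 5378 + 9505 + 4615 = 19498.
Overall mean = Σ (Nₕ/N)·x̄ₕ — weight by population share, not a simple average.
Σ Nₕx̄ₕ = 5378·80.67 + 9505·117.29 + 4615·31.43 = 433843.26 + 1114841.45 + 145049.45 = 1693734.16.
Divide by N: 1693734.16 / 19498 = 86.8671... → 86.87.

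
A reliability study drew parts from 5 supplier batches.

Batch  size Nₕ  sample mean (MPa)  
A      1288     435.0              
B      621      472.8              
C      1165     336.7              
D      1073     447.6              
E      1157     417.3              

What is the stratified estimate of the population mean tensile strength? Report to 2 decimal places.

N = 5304; weights Wₕ = Nₕ/N = (0.2428, 0.1171, 0.2196, 0.2023, 0.2181).
x̄_st = Σ Wₕ·x̄ₕ = 0.2428·435.0 + 0.1171·472.8 + 0.2196·336.7 + 0.2023·447.6 + 0.2181·417.3 ≈ 416.5225...
→ 416.52.

416.52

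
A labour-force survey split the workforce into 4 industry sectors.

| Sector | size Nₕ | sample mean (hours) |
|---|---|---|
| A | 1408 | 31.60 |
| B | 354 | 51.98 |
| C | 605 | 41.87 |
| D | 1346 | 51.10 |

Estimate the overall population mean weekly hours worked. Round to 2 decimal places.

N = 1408 + 354 + 605 + 1346 = 3713.
The stratified mean weights each stratum mean by its population share Nₕ/N.
Σ Nₕx̄ₕ = 1408·31.60 + 354·51.98 + 605·41.87 + 1346·51.10 = 44492.8 + 18400.92 + 25331.35 + 68780.6 = 157005.67.
Divide by N: 157005.67 / 3713 = 42.2854... → 42.29.

42.29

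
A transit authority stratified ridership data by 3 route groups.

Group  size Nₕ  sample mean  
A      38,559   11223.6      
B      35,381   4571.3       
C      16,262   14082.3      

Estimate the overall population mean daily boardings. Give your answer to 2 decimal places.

N = 38559 + 35381 + 16262 = 90202.
Weight each subgroup mean by Nₕ/N and sum.
Σ Nₕx̄ₕ = 38559·11223.6 + 35381·4571.3 + 16262·14082.3 = 432770792.4 + 161737165.3 + 229006362.6 = 823514320.3.
Divide by N: 823514320.3 / 90202 = 9129.6681... → 9129.67.

9129.67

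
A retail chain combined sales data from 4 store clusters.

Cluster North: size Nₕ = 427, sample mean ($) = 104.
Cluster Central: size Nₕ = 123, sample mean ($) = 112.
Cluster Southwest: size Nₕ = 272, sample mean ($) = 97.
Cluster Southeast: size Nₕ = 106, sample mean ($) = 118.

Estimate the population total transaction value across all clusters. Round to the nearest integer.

North: 427·104 = 44408
Central: 123·112 = 13776
Southwest: 272·97 = 26384
Southeast: 106·118 = 12508
τ̂ = Σ Nₕx̄ₕ = 97076.

97076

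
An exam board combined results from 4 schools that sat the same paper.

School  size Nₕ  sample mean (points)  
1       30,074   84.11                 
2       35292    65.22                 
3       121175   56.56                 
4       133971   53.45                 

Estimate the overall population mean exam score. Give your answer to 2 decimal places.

58.80

x̄_st = (Σ Nₕx̄ₕ) / (Σ Nₕ) = (30074·84.11 + 35292·65.22 + 121175·56.56 + 133971·53.45) / 320512
= 18845676.33 / 320512 = 58.7987... → 58.80.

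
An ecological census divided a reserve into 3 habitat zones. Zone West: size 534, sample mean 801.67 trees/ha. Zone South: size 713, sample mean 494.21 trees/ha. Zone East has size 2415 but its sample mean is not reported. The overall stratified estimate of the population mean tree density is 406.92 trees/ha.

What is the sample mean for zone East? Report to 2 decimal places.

293.86

Σ Nₕx̄ₕ = N·μ, so 2415·x̄_East = 3662·406.92 − (534·801.67 + 713·494.21).
= 1490141.04 − 780463.51 = 709677.53.
x̄_East = 709677.53 / 2415 = 293.8623... → 293.86.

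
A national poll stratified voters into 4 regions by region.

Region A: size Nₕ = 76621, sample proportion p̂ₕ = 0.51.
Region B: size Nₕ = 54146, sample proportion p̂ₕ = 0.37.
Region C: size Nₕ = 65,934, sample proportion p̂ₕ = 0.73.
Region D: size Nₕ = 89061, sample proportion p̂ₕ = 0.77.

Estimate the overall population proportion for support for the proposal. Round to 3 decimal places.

0.615

Wₕ = Nₕ/N with N = 285762: 0.2681, 0.1895, 0.2307, 0.3117.
p̂_st = 0.2681·0.51 + 0.1895·0.37 + 0.2307·0.73 + 0.3117·0.77 ≈ 0.61527... → 0.615.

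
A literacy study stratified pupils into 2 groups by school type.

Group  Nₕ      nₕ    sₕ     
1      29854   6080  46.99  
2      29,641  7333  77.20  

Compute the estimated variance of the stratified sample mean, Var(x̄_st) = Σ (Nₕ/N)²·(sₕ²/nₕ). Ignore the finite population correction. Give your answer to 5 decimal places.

0.29318

N = 59495. Term for each stratum: Wₕ²sₕ²/nₕ.
Var(x̄_st) = 0.09144320 + 0.20173334 = 0.29317654 → 0.29318.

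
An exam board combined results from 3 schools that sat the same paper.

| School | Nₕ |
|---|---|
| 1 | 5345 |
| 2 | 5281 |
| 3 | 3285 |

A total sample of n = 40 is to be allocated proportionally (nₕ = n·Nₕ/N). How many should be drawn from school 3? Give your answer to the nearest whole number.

Share of school 3 = 3285/13911 = 0.23614.
Allocate 40 × 0.23614 = 9.446... → 9.

9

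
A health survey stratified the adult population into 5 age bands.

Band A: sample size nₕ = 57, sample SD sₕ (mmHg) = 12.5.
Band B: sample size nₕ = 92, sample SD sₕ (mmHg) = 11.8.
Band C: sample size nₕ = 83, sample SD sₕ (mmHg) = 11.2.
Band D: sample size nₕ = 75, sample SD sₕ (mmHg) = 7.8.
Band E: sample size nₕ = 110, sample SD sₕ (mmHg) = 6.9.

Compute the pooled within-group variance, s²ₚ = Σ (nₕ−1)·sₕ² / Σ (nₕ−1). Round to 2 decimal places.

A: (57−1)·12.5² = 56·156.25 = 8750
B: (92−1)·11.8² = 91·139.24 = 12670.84
C: (83−1)·11.2² = 82·125.44 = 10286.08
D: (75−1)·7.8² = 74·60.84 = 4502.16
E: (110−1)·6.9² = 109·47.61 = 5189.49
Numerator = 41398.57; denominator = Σ(nₕ−1) = 412.
s²ₚ = 41398.57/412 = 100.4820... → 100.48.

100.48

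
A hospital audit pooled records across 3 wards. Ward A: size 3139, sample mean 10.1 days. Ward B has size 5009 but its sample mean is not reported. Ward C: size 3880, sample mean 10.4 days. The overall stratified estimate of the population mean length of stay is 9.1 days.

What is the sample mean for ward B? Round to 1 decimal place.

7.5

Σ Nₕx̄ₕ = N·μ, so 5009·x̄_B = 12028·9.1 − (3139·10.1 + 3880·10.4).
= 109454.8 − 72055.9 = 37398.9.
x̄_B = 37398.9 / 5009 = 7.466... → 7.5.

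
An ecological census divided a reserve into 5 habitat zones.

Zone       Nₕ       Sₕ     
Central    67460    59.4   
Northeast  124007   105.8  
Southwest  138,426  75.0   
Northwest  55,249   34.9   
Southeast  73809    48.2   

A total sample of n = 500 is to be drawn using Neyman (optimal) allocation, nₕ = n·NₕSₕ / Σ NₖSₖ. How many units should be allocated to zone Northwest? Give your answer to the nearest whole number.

Σ NₕSₕ = 67460·59.4 + 124007·105.8 + 138426·75.0 + 55249·34.9 + 73809·48.2 = 32994798.5.
Share for Northwest: 1928190.1/32994798.5 = 0.05844.
n_Northwest = 500 × 0.05844 = 29.220... → 29.

29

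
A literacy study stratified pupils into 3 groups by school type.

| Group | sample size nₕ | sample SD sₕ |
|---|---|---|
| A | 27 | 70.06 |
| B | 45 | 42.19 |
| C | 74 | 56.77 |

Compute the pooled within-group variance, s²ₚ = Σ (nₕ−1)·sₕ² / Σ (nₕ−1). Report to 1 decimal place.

Degrees of freedom: 26 + 44 + 73 = 143.
Σ(nₕ−1)sₕ² = 26·4908.4036 + 44·1779.9961 + 73·3222.8329 = 441205.1237.
s²ₚ = 441205.1237 / 143 = 3085.351... → 3085.4.

3085.4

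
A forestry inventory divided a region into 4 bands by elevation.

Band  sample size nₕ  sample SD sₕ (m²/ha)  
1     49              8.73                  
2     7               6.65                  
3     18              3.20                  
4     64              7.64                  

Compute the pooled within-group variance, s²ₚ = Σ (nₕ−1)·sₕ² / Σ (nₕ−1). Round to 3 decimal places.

1: (49−1)·8.73² = 48·76.2129 = 3658.2192
2: (7−1)·6.65² = 6·44.2225 = 265.335
3: (18−1)·3.20² = 17·10.24 = 174.08
4: (64−1)·7.64² = 63·58.3696 = 3677.2848
Numerator = 7774.919; denominator = Σ(nₕ−1) = 134.
s²ₚ = 7774.919/134 = 58.02178... → 58.022.

58.022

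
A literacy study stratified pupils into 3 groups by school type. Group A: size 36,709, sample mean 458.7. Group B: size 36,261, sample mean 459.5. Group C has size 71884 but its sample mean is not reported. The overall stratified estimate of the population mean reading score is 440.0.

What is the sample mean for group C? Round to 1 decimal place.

420.6

N = 36709 + 36261 + 71884 = 144854.
Overall total = μ·N = 440.0·144854 = 63735760.
Subtract the known strata: 36709·458.7 + 36261·459.5 = 33500347.8.
Remaining total for group C: 63735760 − 33500347.8 = 30235412.2.
Divide by its size: 30235412.2 / 71884 = 420.614... → 420.6.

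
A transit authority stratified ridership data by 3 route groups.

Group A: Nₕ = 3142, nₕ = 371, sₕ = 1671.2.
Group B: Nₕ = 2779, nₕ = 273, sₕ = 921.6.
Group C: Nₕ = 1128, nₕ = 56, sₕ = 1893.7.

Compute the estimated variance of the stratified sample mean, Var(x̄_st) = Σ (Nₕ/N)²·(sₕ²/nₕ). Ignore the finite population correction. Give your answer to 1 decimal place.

N = 7049; Wₕ = Nₕ/N.
group A: (3142/7049)²·1671.2²/371 = 1495.6855
group B: (2779/7049)²·921.6²/273 = 483.5533
group C: (1128/7049)²·1893.7²/56 = 1639.8250
Sum = 3619.0638 → 3619.1.

3619.1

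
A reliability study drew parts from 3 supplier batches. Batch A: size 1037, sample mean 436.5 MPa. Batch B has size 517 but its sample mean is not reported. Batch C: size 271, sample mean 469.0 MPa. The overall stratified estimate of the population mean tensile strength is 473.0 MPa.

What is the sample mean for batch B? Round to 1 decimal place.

N = 1037 + 517 + 271 = 1825.
Overall total = μ·N = 473.0·1825 = 863225.
Subtract the known strata: 1037·436.5 + 271·469.0 = 579749.5.
Remaining total for batch B: 863225 − 579749.5 = 283475.5.
Divide by its size: 283475.5 / 517 = 548.309... → 548.3.

548.3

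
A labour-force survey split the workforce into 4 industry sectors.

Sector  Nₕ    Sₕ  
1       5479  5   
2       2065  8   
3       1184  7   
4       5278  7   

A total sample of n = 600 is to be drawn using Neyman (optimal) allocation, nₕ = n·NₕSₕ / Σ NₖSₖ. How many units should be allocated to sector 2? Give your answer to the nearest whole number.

111

Σ NₕSₕ = 5479·5 + 2065·8 + 1184·7 + 5278·7 = 89149.
Share for 2: 16520/89149 = 0.18531.
n_2 = 600 × 0.18531 = 111.185... → 111.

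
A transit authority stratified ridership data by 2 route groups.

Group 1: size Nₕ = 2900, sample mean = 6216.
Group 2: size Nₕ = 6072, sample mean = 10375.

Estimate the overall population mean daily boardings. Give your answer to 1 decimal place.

9030.7

x̄_st = (Σ Nₕx̄ₕ) / (Σ Nₕ) = (2900·6216 + 6072·10375) / 8972
= 81023400 / 8972 = 9030.695... → 9030.7.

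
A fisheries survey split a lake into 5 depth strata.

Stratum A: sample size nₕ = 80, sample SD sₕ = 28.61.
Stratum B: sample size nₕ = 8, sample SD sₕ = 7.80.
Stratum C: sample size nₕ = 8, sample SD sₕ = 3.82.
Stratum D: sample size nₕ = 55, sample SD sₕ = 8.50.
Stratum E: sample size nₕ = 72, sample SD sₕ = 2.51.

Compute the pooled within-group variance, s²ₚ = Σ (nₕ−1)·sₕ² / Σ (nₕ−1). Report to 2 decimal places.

318.99

Degrees of freedom: 79 + 7 + 7 + 54 + 71 = 218.
Σ(nₕ−1)sₕ² = 79·818.5321 + 7·60.84 + 7·14.5924 + 54·72.25 + 71·6.3001 = 69540.8698.
s²ₚ = 69540.8698 / 218 = 318.9948... → 318.99.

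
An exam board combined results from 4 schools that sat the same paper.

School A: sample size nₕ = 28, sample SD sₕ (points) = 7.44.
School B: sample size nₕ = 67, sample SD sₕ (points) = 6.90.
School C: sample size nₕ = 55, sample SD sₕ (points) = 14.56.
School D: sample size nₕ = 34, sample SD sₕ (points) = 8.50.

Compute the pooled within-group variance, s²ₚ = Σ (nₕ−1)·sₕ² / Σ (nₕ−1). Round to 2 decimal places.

A: (28−1)·7.44² = 27·55.3536 = 1494.5472
B: (67−1)·6.90² = 66·47.61 = 3142.26
C: (55−1)·14.56² = 54·211.9936 = 11447.6544
D: (34−1)·8.50² = 33·72.25 = 2384.25
Numerator = 18468.7116; denominator = Σ(nₕ−1) = 180.
s²ₚ = 18468.7116/180 = 102.6040... → 102.60.

102.60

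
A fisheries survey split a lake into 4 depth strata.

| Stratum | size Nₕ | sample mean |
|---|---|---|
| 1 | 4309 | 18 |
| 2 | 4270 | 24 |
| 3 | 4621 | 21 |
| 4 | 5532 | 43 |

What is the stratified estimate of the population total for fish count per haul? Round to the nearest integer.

514959

1: 4309·18 = 77562
2: 4270·24 = 102480
3: 4621·21 = 97041
4: 5532·43 = 237876
τ̂ = Σ Nₕx̄ₕ = 514959.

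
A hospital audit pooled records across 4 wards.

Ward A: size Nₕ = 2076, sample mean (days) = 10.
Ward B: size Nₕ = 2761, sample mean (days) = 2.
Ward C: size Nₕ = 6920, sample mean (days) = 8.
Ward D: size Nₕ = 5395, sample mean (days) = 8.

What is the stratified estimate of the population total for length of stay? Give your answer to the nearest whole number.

Population total = Σ Nₕ·x̄ₕ (each stratum's size times its mean).
2076·10 + 2761·2 + 6920·8 + 5395·8 = 20760 + 5522 + 55360 + 43160 = 124802.

124802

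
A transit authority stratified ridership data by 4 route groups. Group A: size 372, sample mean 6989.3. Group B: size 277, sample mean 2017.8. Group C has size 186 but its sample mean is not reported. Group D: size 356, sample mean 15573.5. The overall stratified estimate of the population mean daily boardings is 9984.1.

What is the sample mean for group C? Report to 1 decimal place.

17139.5

N = 372 + 277 + 186 + 356 = 1191.
Overall total = μ·N = 9984.1·1191 = 11891063.1.
Subtract the known strata: 372·6989.3 + 277·2017.8 + 356·15573.5 = 8703116.2.
Remaining total for group C: 11891063.1 − 8703116.2 = 3187946.9.
Divide by its size: 3187946.9 / 186 = 17139.499... → 17139.5.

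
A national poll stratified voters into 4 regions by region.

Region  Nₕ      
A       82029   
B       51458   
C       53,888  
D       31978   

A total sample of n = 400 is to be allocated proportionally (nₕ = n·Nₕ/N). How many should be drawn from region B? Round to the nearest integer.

94

Share of region B = 51458/219353 = 0.23459.
Allocate 400 × 0.23459 = 93.836... → 94.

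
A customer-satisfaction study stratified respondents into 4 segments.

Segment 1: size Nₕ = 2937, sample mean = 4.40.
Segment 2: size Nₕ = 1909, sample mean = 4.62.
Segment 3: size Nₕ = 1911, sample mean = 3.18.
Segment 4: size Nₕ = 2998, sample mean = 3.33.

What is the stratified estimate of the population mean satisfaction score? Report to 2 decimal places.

3.88

x̄_st = (Σ Nₕx̄ₕ) / (Σ Nₕ) = (2937·4.40 + 1909·4.62 + 1911·3.18 + 2998·3.33) / 9755
= 37802.7 / 9755 = 3.8752... → 3.88.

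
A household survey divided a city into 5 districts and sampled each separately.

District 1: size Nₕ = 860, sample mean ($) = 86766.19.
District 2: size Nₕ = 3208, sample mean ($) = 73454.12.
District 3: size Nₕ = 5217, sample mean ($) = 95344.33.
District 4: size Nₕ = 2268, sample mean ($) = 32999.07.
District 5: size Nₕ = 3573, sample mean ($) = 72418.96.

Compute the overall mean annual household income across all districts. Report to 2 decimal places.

75450.61

x̄_st = (Σ Nₕx̄ₕ) / (Σ Nₕ) = (860·86766.19 + 3208·73454.12 + 5217·95344.33 + 2268·32999.07 + 3573·72418.96) / 15126
= 1141265944.81 / 15126 = 75450.6112... → 75450.61.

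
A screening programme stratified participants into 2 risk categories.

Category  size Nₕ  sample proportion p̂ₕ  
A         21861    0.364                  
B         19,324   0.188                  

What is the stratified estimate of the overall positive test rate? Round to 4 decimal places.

Wₕ = Nₕ/N with N = 41185: 0.5308, 0.4692.
p̂_st = 0.5308·0.364 + 0.4692·0.188 ≈ 0.281421... → 0.2814.

0.2814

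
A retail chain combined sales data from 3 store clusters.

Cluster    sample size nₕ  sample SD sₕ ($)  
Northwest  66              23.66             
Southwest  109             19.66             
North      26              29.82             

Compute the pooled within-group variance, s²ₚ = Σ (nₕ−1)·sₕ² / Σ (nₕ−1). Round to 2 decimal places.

Northwest: (66−1)·23.66² = 65·559.7956 = 36386.714
Southwest: (109−1)·19.66² = 108·386.5156 = 41743.6848
North: (26−1)·29.82² = 25·889.2324 = 22230.81
Numerator = 100361.2088; denominator = Σ(nₕ−1) = 198.
s²ₚ = 100361.2088/198 = 506.8748... → 506.87.

506.87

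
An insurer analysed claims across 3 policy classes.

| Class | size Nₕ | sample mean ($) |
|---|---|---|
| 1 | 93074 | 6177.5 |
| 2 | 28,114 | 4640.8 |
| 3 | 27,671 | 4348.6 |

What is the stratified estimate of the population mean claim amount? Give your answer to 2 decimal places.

x̄_st = (Σ Nₕx̄ₕ) / (Σ Nₕ) = (93074·6177.5 + 28114·4640.8 + 27671·4348.6) / 148859
= 825766196.8 / 148859 = 5547.3045... → 5547.30.

5547.30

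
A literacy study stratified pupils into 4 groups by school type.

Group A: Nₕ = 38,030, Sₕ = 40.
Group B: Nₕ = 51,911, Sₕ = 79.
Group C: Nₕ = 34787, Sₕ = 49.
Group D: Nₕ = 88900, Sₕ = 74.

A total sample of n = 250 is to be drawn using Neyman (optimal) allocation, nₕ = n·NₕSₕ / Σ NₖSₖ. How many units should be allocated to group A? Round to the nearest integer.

27

A: NₕSₕ = 38030·40 = 1521200
B: NₕSₕ = 51911·79 = 4100969
C: NₕSₕ = 34787·49 = 1704563
D: NₕSₕ = 88900·74 = 6578600
Σ NₕSₕ = 13905332.
n_A = 250·1521200/13905332 = 27.349... → 27.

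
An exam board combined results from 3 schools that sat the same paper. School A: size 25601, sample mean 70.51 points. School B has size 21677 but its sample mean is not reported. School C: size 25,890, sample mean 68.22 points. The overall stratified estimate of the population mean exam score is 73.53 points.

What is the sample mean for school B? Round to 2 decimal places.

Σ Nₕx̄ₕ = N·μ, so 21677·x̄_B = 73168·73.53 − (25601·70.51 + 25890·68.22).
= 5380043.04 − 3571342.31 = 1808700.73.
x̄_B = 1808700.73 / 21677 = 83.4387... → 83.44.

83.44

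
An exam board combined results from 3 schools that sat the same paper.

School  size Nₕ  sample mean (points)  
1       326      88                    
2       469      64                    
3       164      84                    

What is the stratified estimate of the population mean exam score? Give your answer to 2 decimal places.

x̄_st = (Σ Nₕx̄ₕ) / (Σ Nₕ) = (326·88 + 469·64 + 164·84) / 959
= 72480 / 959 = 75.5787... → 75.58.

75.58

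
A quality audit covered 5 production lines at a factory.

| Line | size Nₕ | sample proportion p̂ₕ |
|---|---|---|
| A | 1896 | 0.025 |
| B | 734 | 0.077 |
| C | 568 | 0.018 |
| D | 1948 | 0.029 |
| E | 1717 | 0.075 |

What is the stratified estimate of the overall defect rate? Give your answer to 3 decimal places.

Wₕ = Nₕ/N with N = 6863: 0.2763, 0.1070, 0.0828, 0.2838, 0.2502.
p̂_st = 0.2763·0.025 + 0.1070·0.077 + 0.0828·0.018 + 0.2838·0.029 + 0.2502·0.075 ≈ 0.04363... → 0.044.

0.044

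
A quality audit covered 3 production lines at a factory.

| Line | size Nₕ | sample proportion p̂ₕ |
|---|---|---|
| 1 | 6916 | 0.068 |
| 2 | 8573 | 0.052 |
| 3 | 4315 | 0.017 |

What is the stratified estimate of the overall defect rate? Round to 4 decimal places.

Wₕ = Nₕ/N with N = 19804: 0.3492, 0.4329, 0.2179.
p̂_st = 0.3492·0.068 + 0.4329·0.052 + 0.2179·0.017 ≈ 0.049962... → 0.0500.

0.0500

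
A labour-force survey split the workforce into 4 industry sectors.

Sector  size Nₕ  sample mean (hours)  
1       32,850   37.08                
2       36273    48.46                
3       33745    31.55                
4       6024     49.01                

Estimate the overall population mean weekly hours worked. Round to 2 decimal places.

N = 108892; weights Wₕ = Nₕ/N = (0.3017, 0.3331, 0.3099, 0.0553).
x̄_st = Σ Wₕ·x̄ₕ = 0.3017·37.08 + 0.3331·48.46 + 0.3099·31.55 + 0.0553·49.01 ≈ 39.8171...
→ 39.82.

39.82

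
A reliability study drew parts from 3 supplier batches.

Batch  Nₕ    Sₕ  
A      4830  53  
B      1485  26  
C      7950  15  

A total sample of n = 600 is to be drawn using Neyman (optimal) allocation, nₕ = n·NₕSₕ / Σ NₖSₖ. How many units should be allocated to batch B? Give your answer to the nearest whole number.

A: NₕSₕ = 4830·53 = 255990
B: NₕSₕ = 1485·26 = 38610
C: NₕSₕ = 7950·15 = 119250
Σ NₕSₕ = 413850.
n_B = 600·38610/413850 = 55.977... → 56.

56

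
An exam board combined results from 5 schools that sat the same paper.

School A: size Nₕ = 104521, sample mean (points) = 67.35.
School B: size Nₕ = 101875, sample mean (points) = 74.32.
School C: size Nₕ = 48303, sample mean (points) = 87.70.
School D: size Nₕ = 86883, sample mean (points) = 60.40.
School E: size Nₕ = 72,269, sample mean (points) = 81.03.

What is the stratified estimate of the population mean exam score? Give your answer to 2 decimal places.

x̄_st = (Σ Nₕx̄ₕ) / (Σ Nₕ) = (104521·67.35 + 101875·74.32 + 48303·87.70 + 86883·60.40 + 72269·81.03) / 413851
= 29950702.72 / 413851 = 72.3707... → 72.37.

72.37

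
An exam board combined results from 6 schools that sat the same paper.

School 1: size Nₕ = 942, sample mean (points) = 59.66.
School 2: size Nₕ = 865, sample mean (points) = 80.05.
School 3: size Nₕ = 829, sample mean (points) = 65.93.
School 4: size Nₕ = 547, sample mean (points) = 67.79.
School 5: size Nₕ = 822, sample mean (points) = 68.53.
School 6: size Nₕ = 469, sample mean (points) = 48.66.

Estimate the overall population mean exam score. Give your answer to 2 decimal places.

66.23

N = 4474; weights Wₕ = Nₕ/N = (0.2105, 0.1933, 0.1853, 0.1223, 0.1837, 0.1048).
x̄_st = Σ Wₕ·x̄ₕ = 0.2105·59.66 + 0.1933·80.05 + 0.1853·65.93 + 0.1223·67.79 + 0.1837·68.53 + 0.1048·48.66 ≈ 66.2345...
→ 66.23.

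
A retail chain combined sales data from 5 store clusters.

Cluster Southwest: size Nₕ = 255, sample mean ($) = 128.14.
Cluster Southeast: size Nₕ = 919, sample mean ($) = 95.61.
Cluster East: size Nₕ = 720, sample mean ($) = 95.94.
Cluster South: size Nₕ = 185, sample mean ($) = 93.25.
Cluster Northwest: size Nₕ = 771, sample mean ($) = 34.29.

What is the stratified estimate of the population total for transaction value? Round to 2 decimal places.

233306.93

Estimate total by summing Nₕ·x̄ₕ over strata.
255·128.14 + 919·95.61 + 720·95.94 + 185·93.25 + 771·34.29 = 32675.7 + 87865.59 + 69076.8 + 17251.25 + 26437.59 = 233306.93.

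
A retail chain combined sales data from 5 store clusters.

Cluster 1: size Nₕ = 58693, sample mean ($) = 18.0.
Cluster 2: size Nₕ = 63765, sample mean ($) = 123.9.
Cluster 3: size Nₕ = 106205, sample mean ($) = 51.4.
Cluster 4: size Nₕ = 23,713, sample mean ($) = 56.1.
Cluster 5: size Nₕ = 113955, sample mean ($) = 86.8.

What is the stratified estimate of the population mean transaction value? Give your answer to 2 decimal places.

69.98

N = 366331; weights Wₕ = Nₕ/N = (0.1602, 0.1741, 0.2899, 0.0647, 0.3111).
x̄_st = Σ Wₕ·x̄ₕ = 0.1602·18.0 + 0.1741·123.9 + 0.2899·51.4 + 0.0647·56.1 + 0.3111·86.8 ≈ 69.9845...
→ 69.98.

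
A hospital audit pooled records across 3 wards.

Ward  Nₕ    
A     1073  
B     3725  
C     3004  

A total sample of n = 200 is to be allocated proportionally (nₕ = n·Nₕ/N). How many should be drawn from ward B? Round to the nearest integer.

Share of ward B = 3725/7802 = 0.47744.
Allocate 200 × 0.47744 = 95.488... → 95.

95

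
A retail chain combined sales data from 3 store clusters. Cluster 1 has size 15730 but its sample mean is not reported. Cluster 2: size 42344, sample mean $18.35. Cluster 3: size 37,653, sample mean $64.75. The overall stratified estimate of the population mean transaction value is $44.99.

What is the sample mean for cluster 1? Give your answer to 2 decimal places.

69.40

N = 15730 + 42344 + 37653 = 95727.
Overall total = μ·N = 44.99·95727 = 4306757.73.
Subtract the known strata: 42344·18.35 + 37653·64.75 = 3215044.15.
Remaining total for cluster 1: 4306757.73 − 3215044.15 = 1091713.58.
Divide by its size: 1091713.58 / 15730 = 69.4033... → 69.40.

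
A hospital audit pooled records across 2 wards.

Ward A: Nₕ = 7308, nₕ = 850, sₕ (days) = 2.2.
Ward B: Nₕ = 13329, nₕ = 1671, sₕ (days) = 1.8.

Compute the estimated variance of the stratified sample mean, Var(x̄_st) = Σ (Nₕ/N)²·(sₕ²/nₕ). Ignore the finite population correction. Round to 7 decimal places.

N = 20637. Term for each stratum: Wₕ²sₕ²/nₕ.
Var(x̄_st) = 0.0007140529 + 0.0008088548 = 0.0015229077 → 0.0015229.

0.0015229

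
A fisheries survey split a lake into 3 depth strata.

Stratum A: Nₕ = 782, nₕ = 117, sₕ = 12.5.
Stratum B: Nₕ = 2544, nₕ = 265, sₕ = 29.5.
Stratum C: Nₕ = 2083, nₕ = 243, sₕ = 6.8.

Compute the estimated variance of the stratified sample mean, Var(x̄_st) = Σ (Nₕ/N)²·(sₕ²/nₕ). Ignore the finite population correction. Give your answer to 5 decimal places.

0.78257

N = 5409. Term for each stratum: Wₕ²sₕ²/nₕ.
Var(x̄_st) = 0.02791346 + 0.72643776 + 0.02821994 = 0.78257116 → 0.78257.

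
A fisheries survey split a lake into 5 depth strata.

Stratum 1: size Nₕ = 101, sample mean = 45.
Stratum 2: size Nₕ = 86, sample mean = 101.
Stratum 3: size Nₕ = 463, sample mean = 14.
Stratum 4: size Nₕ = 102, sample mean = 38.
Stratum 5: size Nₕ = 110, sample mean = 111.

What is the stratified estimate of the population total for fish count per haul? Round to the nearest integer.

35799

1: 101·45 = 4545
2: 86·101 = 8686
3: 463·14 = 6482
4: 102·38 = 3876
5: 110·111 = 12210
τ̂ = Σ Nₕx̄ₕ = 35799.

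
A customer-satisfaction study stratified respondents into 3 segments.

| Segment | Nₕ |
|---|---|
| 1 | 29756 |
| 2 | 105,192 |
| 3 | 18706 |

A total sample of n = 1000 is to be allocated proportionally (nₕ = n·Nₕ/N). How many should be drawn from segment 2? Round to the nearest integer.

685

N = 29756 + 105192 + 18706 = 153654.
n_2 = 1000·105192/153654 = 684.603... → 685.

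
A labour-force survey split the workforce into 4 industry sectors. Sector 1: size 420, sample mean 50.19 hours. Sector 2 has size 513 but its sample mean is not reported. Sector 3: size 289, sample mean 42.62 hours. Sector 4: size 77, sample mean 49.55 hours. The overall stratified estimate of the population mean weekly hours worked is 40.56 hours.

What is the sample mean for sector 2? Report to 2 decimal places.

30.17

Σ Nₕx̄ₕ = N·μ, so 513·x̄_2 = 1299·40.56 − (420·50.19 + 289·42.62 + 77·49.55).
= 52687.44 − 37212.33 = 15475.11.
x̄_2 = 15475.11 / 513 = 30.1659... → 30.17.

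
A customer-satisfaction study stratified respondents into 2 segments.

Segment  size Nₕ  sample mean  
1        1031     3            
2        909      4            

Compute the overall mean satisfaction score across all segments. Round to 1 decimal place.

3.5

x̄_st = (Σ Nₕx̄ₕ) / (Σ Nₕ) = (1031·3 + 909·4) / 1940
= 6729 / 1940 = 3.469... → 3.5.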